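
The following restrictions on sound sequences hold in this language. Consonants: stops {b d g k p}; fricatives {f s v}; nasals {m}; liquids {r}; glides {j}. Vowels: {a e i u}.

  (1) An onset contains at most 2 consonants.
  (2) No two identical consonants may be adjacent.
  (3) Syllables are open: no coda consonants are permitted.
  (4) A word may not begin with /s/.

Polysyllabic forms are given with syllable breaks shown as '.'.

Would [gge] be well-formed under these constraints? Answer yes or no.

[gge] — violates constraint 2: adjacent identical consonants /gg/ → ill-formed

no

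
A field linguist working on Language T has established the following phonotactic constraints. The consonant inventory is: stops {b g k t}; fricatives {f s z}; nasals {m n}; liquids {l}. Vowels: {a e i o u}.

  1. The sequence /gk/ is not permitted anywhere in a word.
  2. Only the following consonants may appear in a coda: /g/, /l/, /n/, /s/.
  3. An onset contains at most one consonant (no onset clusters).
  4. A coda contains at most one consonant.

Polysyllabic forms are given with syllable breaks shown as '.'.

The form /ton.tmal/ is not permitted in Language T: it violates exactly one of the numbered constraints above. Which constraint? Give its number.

3

/ton.tmal/: syllable 2 onset /tm/ has 2 consonants (> 1).
This is a violation of constraint 3: "An onset contains at most one consonant (no onset clusters)."
The remaining constraints (1, 2, 4) are satisfied.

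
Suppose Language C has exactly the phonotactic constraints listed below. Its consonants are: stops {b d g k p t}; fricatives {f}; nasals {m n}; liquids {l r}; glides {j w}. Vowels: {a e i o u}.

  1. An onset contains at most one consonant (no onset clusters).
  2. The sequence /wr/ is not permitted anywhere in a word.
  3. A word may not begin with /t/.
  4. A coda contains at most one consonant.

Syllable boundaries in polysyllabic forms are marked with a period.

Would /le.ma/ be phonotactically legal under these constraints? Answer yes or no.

yes

/le.ma/ — σ1 onset /l/, coda /∅/ ok; σ2 onset /m/, coda /∅/ ok → phonotactically legal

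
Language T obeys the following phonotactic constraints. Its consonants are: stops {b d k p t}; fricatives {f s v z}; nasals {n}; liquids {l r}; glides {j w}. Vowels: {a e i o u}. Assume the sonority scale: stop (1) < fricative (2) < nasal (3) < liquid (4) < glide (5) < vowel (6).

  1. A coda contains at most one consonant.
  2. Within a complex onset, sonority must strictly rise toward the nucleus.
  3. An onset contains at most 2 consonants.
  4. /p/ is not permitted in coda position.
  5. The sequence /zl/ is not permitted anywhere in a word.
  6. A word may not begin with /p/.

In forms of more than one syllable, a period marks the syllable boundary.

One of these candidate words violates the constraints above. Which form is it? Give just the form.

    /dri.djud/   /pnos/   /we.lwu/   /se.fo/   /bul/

/dri.djud/ — σ1 onset /dr/ (1→4 rises), coda /∅/ ok; σ2 onset /dj/ (1→5 rises), coda /d/ ok → phonotactically legal
/pnos/ — violates constraint 6: word begins with /p/ → phonotactically illegal
/we.lwu/ — σ1 onset /w/, coda /∅/ ok; σ2 onset /lw/ (4→5 rises), coda /∅/ ok → phonotactically legal
/se.fo/ — σ1 onset /s/, coda /∅/ ok; σ2 onset /f/, coda /∅/ ok → phonotactically legal
/bul/ — σ1 onset /b/, coda /l/ ok → phonotactically legal

/pnos/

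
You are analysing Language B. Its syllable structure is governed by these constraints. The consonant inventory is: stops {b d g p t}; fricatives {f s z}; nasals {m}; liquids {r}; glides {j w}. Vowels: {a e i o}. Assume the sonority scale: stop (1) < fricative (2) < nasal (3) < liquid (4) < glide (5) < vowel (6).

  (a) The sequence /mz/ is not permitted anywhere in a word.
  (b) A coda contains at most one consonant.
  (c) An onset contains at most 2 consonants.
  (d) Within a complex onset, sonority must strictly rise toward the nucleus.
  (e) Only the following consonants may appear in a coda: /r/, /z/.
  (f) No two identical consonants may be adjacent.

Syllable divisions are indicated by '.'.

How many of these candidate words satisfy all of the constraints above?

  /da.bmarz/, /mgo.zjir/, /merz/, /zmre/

/da.bmarz/ — violates constraint (b): syllable 2 coda /rz/ has 2 consonants (> 1) → not permitted
/mgo.zjir/ — violates constraint (d): syllable 1 onset /mg/: /m/ (nasal, 3) → /g/ (stop, 1) does not rise → not permitted
/merz/ — violates constraint (b): syllable 1 coda /rz/ has 2 consonants (> 1) → not permitted
/zmre/ — violates constraint (c): syllable 1 onset /zmr/ has 3 consonants (> 2) → not permitted
No form is permitted → 0.

0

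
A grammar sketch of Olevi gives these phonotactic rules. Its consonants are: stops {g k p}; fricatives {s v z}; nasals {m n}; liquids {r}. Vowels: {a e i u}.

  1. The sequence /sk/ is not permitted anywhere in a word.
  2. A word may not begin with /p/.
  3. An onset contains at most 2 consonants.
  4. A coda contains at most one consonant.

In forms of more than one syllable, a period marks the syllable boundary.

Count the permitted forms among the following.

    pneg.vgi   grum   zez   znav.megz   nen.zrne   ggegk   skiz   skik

2

pneg.vgi — violates constraint 2: word begins with /p/ → not permitted
grum — σ1 onset /gr/ (2C), coda /m/ ok → permitted
zez — σ1 onset /z/, coda /z/ ok → permitted
znav.megz — violates constraint 4: syllable 2 coda /gz/ has 2 consonants (> 1) → not permitted
nen.zrne — violates constraint 3: syllable 2 onset /zrn/ has 3 consonants (> 2) → not permitted
ggegk — violates constraint 4: syllable 1 coda /gk/ has 2 consonants (> 1) → not permitted
skiz — violates constraint 1: contains banned sequence /sk/ → not permitted
skik — violates constraint 1: contains banned sequence /sk/ → not permitted
Permitted: grum, zez → 2.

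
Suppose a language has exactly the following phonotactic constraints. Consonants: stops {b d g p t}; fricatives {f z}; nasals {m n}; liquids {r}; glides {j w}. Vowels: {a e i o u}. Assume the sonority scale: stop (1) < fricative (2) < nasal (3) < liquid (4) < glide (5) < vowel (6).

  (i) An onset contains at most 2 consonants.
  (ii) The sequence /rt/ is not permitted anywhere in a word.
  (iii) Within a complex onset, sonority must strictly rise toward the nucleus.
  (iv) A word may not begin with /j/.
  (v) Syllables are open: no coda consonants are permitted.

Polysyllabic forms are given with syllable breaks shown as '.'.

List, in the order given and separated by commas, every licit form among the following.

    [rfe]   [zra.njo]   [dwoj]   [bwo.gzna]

[rfe] — violates constraint (iii): syllable 1 onset /rf/: /r/ (liquid, 4) → /f/ (fricative, 2) does not rise → illicit
[zra.njo] — σ1 onset /zr/ (2→4 rises), coda /∅/ ok; σ2 onset /nj/ (3→5 rises), coda /∅/ ok → licit
[dwoj] — violates constraint (v): syllable 1 coda /j/ has 1 consonant (> 0) → illicit
[bwo.gzna] — violates constraint (i): syllable 2 onset /gzn/ has 3 consonants (> 2) → illicit

[zra.njo]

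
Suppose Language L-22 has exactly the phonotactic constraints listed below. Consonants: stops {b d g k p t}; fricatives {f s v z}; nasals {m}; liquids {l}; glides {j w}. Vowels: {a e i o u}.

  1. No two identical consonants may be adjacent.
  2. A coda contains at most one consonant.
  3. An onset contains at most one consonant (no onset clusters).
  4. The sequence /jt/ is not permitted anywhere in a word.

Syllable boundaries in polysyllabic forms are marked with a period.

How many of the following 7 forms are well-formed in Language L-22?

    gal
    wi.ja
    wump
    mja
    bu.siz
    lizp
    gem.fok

gal — σ1 onset /g/, coda /l/ ok → well-formed
wi.ja — σ1 onset /w/, coda /∅/ ok; σ2 onset /j/, coda /∅/ ok → well-formed
wump — violates constraint 2: syllable 1 coda /mp/ has 2 consonants (> 1) → ill-formed
mja — violates constraint 3: syllable 1 onset /mj/ has 2 consonants (> 1) → ill-formed
bu.siz — σ1 onset /b/, coda /∅/ ok; σ2 onset /s/, coda /z/ ok → well-formed
lizp — violates constraint 2: syllable 1 coda /zp/ has 2 consonants (> 1) → ill-formed
gem.fok — σ1 onset /g/, coda /m/ ok; σ2 onset /f/, coda /k/ ok → well-formed
Well-formed: gal, wi.ja, bu.siz, gem.fok → 4.

4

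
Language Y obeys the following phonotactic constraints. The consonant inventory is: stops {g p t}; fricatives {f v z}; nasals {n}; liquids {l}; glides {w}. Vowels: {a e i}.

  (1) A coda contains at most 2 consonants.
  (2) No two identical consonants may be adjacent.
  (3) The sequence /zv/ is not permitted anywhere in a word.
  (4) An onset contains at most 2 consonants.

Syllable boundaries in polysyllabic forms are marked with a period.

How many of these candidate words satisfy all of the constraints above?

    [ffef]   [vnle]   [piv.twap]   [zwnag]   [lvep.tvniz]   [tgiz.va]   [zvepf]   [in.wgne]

1

[ffef] — violates constraint 2: adjacent identical consonants /ff/ → ill-formed
[vnle] — violates constraint 4: syllable 1 onset /vnl/ has 3 consonants (> 2) → ill-formed
[piv.twap] — σ1 onset /p/, coda /v/ ok; σ2 onset /tw/ (2C), coda /p/ ok → well-formed
[zwnag] — violates constraint 4: syllable 1 onset /zwn/ has 3 consonants (> 2) → ill-formed
[lvep.tvniz] — violates constraint 4: syllable 2 onset /tvn/ has 3 consonants (> 2) → ill-formed
[tgiz.va] — violates constraint 3: contains banned sequence /zv/ → ill-formed
[zvepf] — violates constraint 3: contains banned sequence /zv/ → ill-formed
[in.wgne] — violates constraint 4: syllable 2 onset /wgn/ has 3 consonants (> 2) → ill-formed
Well-formed: [piv.twap] → 1.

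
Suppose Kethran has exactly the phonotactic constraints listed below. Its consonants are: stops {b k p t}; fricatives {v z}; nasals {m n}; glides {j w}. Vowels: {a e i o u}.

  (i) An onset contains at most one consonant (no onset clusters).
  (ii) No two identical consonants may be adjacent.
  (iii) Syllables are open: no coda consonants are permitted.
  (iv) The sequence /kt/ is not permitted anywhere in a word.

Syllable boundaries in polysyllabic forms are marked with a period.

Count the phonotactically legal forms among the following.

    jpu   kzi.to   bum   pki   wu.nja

jpu — violates constraint (i): syllable 1 onset /jp/ has 2 consonants (> 1) → phonotactically illegal
kzi.to — violates constraint (i): syllable 1 onset /kz/ has 2 consonants (> 1) → phonotactically illegal
bum — violates constraint (iii): syllable 1 coda /m/ has 1 consonant (> 0) → phonotactically illegal
pki — violates constraint (i): syllable 1 onset /pk/ has 2 consonants (> 1) → phonotactically illegal
wu.nja — violates constraint (i): syllable 2 onset /nj/ has 2 consonants (> 1) → phonotactically illegal
No form is phonotactically legal → 0.

0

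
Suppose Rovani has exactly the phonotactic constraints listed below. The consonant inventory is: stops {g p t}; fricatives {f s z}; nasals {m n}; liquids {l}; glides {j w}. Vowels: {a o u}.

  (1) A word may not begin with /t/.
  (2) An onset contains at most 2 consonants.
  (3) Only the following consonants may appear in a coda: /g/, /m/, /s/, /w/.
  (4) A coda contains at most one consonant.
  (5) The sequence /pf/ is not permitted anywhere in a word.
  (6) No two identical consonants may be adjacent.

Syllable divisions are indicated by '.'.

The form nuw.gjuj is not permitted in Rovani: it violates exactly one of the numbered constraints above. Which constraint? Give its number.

nuw.gjuj: syllable 2 coda contains /j/, which is not a licensed coda consonant.
This is a violation of constraint 3: "Only the following consonants may appear in a coda: /g/, /m/, /s/, /w/."
The remaining constraints (1, 2, 4, 5, 6) are satisfied.

3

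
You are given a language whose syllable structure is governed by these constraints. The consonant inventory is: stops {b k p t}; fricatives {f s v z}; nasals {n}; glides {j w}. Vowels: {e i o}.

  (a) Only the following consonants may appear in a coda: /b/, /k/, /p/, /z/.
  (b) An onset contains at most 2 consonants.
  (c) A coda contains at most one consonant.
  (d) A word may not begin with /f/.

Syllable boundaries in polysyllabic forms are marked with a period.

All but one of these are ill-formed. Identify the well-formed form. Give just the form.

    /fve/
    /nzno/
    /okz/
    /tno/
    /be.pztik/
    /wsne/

/fve/ — violates constraint (d): word begins with /f/ → ill-formed
/nzno/ — violates constraint (b): syllable 1 onset /nzn/ has 3 consonants (> 2) → ill-formed
/okz/ — violates constraint (c): syllable 1 coda /kz/ has 2 consonants (> 1) → ill-formed
/tno/ — σ1 onset /tn/ (2C), coda /∅/ ok → well-formed
/be.pztik/ — violates constraint (b): syllable 2 onset /pzt/ has 3 consonants (> 2) → ill-formed
/wsne/ — violates constraint (b): syllable 1 onset /wsn/ has 3 consonants (> 2) → ill-formed

/tno/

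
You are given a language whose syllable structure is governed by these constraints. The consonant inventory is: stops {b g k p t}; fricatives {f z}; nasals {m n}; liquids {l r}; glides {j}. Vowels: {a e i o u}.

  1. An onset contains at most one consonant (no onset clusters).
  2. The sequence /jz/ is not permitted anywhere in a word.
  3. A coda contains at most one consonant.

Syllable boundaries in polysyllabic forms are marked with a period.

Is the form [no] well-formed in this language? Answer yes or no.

[no] — σ1 onset /n/, coda /∅/ ok → well-formed

yes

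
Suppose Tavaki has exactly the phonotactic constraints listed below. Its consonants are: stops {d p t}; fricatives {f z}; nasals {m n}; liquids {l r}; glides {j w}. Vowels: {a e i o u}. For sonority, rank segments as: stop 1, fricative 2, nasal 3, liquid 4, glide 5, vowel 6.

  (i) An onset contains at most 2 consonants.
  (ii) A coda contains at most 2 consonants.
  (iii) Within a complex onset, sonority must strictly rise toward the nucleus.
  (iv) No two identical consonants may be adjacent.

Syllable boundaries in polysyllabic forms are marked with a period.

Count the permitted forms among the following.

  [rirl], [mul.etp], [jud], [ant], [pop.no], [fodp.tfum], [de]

7

[rirl] — σ1 onset /r/, coda /rl/ (2C) ok → permitted
[mul.etp] — σ1 onset /m/, coda /l/ ok; σ2 onset /∅/, coda /tp/ (2C) ok → permitted
[jud] — σ1 onset /j/, coda /d/ ok → permitted
[ant] — σ1 onset /∅/, coda /nt/ (2C) ok → permitted
[pop.no] — σ1 onset /p/, coda /p/ ok; σ2 onset /n/, coda /∅/ ok → permitted
[fodp.tfum] — σ1 onset /f/, coda /dp/ (2C) ok; σ2 onset /tf/ (1→2 rises), coda /m/ ok → permitted
[de] — σ1 onset /d/, coda /∅/ ok → permitted
Permitted: [rirl], [mul.etp], [jud], [ant], [pop.no], [fodp.tfum], [de] → 7.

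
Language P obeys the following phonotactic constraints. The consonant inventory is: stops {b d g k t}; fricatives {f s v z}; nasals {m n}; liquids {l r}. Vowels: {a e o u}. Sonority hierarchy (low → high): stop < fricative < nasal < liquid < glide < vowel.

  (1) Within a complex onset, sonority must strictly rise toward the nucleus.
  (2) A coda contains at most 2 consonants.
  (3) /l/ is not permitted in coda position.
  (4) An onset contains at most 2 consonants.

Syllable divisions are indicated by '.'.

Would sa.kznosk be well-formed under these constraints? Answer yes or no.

no

sa.kznosk — violates constraint 4: syllable 2 onset /kzn/ has 3 consonants (> 2) → ill-formed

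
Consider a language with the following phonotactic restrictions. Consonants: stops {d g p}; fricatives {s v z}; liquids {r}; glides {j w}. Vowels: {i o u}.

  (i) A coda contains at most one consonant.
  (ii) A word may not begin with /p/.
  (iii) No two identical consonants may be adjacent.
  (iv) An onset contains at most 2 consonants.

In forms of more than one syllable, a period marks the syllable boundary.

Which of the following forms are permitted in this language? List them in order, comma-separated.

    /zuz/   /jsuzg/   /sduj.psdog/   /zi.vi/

/zuz/ — σ1 onset /z/, coda /z/ ok → permitted
/jsuzg/ — violates constraint (i): syllable 1 coda /zg/ has 2 consonants (> 1) → not permitted
/sduj.psdog/ — violates constraint (iv): syllable 2 onset /psd/ has 3 consonants (> 2) → not permitted
/zi.vi/ — σ1 onset /z/, coda /∅/ ok; σ2 onset /v/, coda /∅/ ok → permitted

/zuz/, /zi.vi/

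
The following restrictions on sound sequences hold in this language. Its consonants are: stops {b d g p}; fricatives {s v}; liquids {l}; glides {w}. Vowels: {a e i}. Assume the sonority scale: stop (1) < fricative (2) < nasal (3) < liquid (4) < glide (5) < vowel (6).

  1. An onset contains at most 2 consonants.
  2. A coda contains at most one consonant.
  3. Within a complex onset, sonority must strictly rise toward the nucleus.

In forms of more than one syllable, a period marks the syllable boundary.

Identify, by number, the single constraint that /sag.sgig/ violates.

3

/sag.sgig/: syllable 2 onset /sg/: /s/ (fricative, 2) → /g/ (stop, 1) does not rise.
This is a violation of constraint 3: "Within a complex onset, sonority must strictly rise toward the nucleus."
The remaining constraints (1, 2) are satisfied.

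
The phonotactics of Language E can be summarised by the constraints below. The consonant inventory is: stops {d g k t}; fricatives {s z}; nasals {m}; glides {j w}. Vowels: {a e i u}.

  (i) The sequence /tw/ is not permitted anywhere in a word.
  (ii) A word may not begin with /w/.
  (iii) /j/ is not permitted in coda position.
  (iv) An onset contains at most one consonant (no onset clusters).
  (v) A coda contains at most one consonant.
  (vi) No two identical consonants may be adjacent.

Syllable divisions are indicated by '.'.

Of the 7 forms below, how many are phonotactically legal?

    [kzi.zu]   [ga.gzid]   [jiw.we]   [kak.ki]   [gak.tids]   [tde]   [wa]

[kzi.zu] — violates constraint (iv): syllable 1 onset /kz/ has 2 consonants (> 1) → phonotactically illegal
[ga.gzid] — violates constraint (iv): syllable 2 onset /gz/ has 2 consonants (> 1) → phonotactically illegal
[jiw.we] — violates constraint (vi): adjacent identical consonants /ww/ → phonotactically illegal
[kak.ki] — violates constraint (vi): adjacent identical consonants /kk/ → phonotactically illegal
[gak.tids] — violates constraint (v): syllable 2 coda /ds/ has 2 consonants (> 1) → phonotactically illegal
[tde] — violates constraint (iv): syllable 1 onset /td/ has 2 consonants (> 1) → phonotactically illegal
[wa] — violates constraint (ii): word begins with /w/ → phonotactically illegal
No form is phonotactically legal → 0.

0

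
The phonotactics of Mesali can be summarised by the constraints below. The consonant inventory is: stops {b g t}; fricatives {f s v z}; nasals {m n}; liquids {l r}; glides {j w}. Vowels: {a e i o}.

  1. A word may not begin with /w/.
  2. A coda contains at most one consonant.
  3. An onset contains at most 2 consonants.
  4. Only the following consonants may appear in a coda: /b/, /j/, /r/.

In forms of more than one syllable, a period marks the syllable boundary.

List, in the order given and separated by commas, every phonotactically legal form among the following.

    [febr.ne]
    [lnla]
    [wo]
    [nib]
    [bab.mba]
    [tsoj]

[febr.ne] — violates constraint 2: syllable 1 coda /br/ has 2 consonants (> 1) → phonotactically illegal
[lnla] — violates constraint 3: syllable 1 onset /lnl/ has 3 consonants (> 2) → phonotactically illegal
[wo] — violates constraint 1: word begins with /w/ → phonotactically illegal
[nib] — σ1 onset /n/, coda /b/ ok → phonotactically legal
[bab.mba] — σ1 onset /b/, coda /b/ ok; σ2 onset /mb/ (2C), coda /∅/ ok → phonotactically legal
[tsoj] — σ1 onset /ts/ (2C), coda /j/ ok → phonotactically legal

[nib], [bab.mba], [tsoj]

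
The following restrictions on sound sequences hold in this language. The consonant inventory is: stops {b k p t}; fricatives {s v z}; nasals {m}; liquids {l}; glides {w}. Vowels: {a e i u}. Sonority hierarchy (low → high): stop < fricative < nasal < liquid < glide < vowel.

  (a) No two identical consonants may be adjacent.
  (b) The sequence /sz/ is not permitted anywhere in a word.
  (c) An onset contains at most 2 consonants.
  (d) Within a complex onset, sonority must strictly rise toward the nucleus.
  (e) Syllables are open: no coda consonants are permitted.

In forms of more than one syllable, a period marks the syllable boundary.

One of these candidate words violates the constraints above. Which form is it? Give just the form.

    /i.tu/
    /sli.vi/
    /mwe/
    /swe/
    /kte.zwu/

/i.tu/ — σ1 onset /∅/, coda /∅/ ok; σ2 onset /t/, coda /∅/ ok → phonotactically legal
/sli.vi/ — σ1 onset /sl/ (2→4 rises), coda /∅/ ok; σ2 onset /v/, coda /∅/ ok → phonotactically legal
/mwe/ — σ1 onset /mw/ (3→5 rises), coda /∅/ ok → phonotactically legal
/swe/ — σ1 onset /sw/ (2→5 rises), coda /∅/ ok → phonotactically legal
/kte.zwu/ — violates constraint (d): syllable 1 onset /kt/: /k/ (stop, 1) → /t/ (stop, 1) does not rise → phonotactically illegal

/kte.zwu/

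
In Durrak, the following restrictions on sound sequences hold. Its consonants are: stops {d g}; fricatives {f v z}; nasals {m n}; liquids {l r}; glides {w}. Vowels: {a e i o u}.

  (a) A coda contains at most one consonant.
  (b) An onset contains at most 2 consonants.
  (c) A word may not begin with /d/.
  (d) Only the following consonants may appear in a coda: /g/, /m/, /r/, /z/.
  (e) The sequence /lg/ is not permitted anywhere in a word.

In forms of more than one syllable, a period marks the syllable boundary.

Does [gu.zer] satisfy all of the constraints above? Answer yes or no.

[gu.zer] — σ1 onset /g/, coda /∅/ ok; σ2 onset /z/, coda /r/ ok → permitted

yes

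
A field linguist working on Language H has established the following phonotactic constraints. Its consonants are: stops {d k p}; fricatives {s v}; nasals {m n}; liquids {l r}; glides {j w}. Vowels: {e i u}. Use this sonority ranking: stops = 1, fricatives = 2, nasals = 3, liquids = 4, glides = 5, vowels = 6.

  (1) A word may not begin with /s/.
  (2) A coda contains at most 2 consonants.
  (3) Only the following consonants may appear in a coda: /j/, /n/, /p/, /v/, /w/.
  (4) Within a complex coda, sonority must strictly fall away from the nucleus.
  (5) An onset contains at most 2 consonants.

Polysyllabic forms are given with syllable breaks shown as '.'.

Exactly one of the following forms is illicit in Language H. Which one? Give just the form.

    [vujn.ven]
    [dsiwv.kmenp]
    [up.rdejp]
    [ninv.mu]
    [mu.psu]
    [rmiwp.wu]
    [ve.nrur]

[vujn.ven] — σ1 onset /v/, coda /jn/ (5→3 falls) ok; σ2 onset /v/, coda /n/ ok → licit
[dsiwv.kmenp] — σ1 onset /ds/ (2C), coda /wv/ (5→2 falls) ok; σ2 onset /km/ (2C), coda /np/ (3→1 falls) ok → licit
[up.rdejp] — σ1 onset /∅/, coda /p/ ok; σ2 onset /rd/ (2C), coda /jp/ (5→1 falls) ok → licit
[ninv.mu] — σ1 onset /n/, coda /nv/ (3→2 falls) ok; σ2 onset /m/, coda /∅/ ok → licit
[mu.psu] — σ1 onset /m/, coda /∅/ ok; σ2 onset /ps/ (2C), coda /∅/ ok → licit
[rmiwp.wu] — σ1 onset /rm/ (2C), coda /wp/ (5→1 falls) ok; σ2 onset /w/, coda /∅/ ok → licit
[ve.nrur] — violates constraint 3: syllable 2 coda contains /r/, which is not a licensed coda consonant → illicit

[ve.nrur]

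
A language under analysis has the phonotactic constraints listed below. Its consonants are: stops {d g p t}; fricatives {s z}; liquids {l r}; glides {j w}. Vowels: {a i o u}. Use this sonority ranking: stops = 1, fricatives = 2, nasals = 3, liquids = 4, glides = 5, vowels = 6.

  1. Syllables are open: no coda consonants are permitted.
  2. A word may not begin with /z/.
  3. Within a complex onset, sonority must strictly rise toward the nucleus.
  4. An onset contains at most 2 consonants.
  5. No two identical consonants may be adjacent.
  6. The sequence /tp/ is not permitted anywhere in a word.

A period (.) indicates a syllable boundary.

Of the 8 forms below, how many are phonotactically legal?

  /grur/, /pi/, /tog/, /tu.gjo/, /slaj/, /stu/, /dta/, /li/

3

/grur/ — violates constraint 1: syllable 1 coda /r/ has 1 consonant (> 0) → phonotactically illegal
/pi/ — σ1 onset /p/, coda /∅/ ok → phonotactically legal
/tog/ — violates constraint 1: syllable 1 coda /g/ has 1 consonant (> 0) → phonotactically illegal
/tu.gjo/ — σ1 onset /t/, coda /∅/ ok; σ2 onset /gj/ (1→5 rises), coda /∅/ ok → phonotactically legal
/slaj/ — violates constraint 1: syllable 1 coda /j/ has 1 consonant (> 0) → phonotactically illegal
/stu/ — violates constraint 3: syllable 1 onset /st/: /s/ (fricative, 2) → /t/ (stop, 1) does not rise → phonotactically illegal
/dta/ — violates constraint 3: syllable 1 onset /dt/: /d/ (stop, 1) → /t/ (stop, 1) does not rise → phonotactically illegal
/li/ — σ1 onset /l/, coda /∅/ ok → phonotactically legal
Phonotactically legal: /pi/, /tu.gjo/, /li/ → 3.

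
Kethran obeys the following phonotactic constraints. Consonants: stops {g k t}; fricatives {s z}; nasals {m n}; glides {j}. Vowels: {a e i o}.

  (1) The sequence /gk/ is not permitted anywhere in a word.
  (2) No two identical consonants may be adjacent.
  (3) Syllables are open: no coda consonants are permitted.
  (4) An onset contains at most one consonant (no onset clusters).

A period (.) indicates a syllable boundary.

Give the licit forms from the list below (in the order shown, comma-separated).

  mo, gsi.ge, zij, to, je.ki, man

mo — σ1 onset /m/, coda /∅/ ok → licit
gsi.ge — violates constraint 4: syllable 1 onset /gs/ has 2 consonants (> 1) → illicit
zij — violates constraint 3: syllable 1 coda /j/ has 1 consonant (> 0) → illicit
to — σ1 onset /t/, coda /∅/ ok → licit
je.ki — σ1 onset /j/, coda /∅/ ok; σ2 onset /k/, coda /∅/ ok → licit
man — violates constraint 3: syllable 1 coda /n/ has 1 consonant (> 0) → illicit

mo, to, je.ki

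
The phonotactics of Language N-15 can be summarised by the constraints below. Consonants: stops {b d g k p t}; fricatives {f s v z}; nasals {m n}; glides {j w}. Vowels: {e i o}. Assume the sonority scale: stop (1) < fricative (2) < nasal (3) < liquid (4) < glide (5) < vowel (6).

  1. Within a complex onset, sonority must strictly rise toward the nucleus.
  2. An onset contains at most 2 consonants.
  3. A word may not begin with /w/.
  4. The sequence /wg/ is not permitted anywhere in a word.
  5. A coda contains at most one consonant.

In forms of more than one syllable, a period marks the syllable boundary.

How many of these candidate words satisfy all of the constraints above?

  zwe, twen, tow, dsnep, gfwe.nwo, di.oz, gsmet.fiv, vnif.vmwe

zwe — σ1 onset /zw/ (2→5 rises), coda /∅/ ok → well-formed
twen — σ1 onset /tw/ (1→5 rises), coda /n/ ok → well-formed
tow — σ1 onset /t/, coda /w/ ok → well-formed
dsnep — violates constraint 2: syllable 1 onset /dsn/ has 3 consonants (> 2) → ill-formed
gfwe.nwo — violates constraint 2: syllable 1 onset /gfw/ has 3 consonants (> 2) → ill-formed
di.oz — σ1 onset /d/, coda /∅/ ok; σ2 onset /∅/, coda /z/ ok → well-formed
gsmet.fiv — violates constraint 2: syllable 1 onset /gsm/ has 3 consonants (> 2) → ill-formed
vnif.vmwe — violates constraint 2: syllable 2 onset /vmw/ has 3 consonants (> 2) → ill-formed
Well-formed: zwe, twen, tow, di.oz → 4.

4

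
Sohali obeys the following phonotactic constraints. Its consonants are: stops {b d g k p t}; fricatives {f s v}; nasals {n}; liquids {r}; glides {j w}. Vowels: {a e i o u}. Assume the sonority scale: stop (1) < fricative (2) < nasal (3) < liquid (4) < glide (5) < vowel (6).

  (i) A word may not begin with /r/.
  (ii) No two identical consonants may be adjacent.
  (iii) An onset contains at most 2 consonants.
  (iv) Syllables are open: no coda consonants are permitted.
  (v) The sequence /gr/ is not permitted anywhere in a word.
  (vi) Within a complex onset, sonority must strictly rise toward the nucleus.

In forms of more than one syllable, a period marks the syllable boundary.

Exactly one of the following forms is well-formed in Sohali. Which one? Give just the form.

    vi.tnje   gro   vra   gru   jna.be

vra

vi.tnje — violates constraint (iii): syllable 2 onset /tnj/ has 3 consonants (> 2) → ill-formed
gro — violates constraint (v): contains banned sequence /gr/ → ill-formed
vra — σ1 onset /vr/ (2→4 rises), coda /∅/ ok → well-formed
gru — violates constraint (v): contains banned sequence /gr/ → ill-formed
jna.be — violates constraint (vi): syllable 1 onset /jn/: /j/ (glide, 5) → /n/ (nasal, 3) does not rise → ill-formed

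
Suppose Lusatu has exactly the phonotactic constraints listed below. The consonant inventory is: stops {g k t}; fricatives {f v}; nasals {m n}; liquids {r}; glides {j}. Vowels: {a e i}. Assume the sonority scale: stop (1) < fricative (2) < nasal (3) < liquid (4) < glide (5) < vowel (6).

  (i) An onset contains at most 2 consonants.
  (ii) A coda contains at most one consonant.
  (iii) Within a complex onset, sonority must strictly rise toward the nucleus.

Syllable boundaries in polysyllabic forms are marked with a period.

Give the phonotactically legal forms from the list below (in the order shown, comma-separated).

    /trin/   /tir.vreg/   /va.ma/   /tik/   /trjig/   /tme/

/trin/, /tir.vreg/, /va.ma/, /tik/, /tme/

/trin/ — σ1 onset /tr/ (1→4 rises), coda /n/ ok → phonotactically legal
/tir.vreg/ — σ1 onset /t/, coda /r/ ok; σ2 onset /vr/ (2→4 rises), coda /g/ ok → phonotactically legal
/va.ma/ — σ1 onset /v/, coda /∅/ ok; σ2 onset /m/, coda /∅/ ok → phonotactically legal
/tik/ — σ1 onset /t/, coda /k/ ok → phonotactically legal
/trjig/ — violates constraint (i): syllable 1 onset /trj/ has 3 consonants (> 2) → phonotactically illegal
/tme/ — σ1 onset /tm/ (1→3 rises), coda /∅/ ok → phonotactically legal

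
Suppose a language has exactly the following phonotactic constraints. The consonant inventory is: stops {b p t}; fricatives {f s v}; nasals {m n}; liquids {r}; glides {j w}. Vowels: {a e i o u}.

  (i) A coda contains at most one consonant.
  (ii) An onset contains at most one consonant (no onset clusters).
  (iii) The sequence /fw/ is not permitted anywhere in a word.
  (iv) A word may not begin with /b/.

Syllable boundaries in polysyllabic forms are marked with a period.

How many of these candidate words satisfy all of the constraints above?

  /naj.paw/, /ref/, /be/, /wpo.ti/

/naj.paw/ — σ1 onset /n/, coda /j/ ok; σ2 onset /p/, coda /w/ ok → licit
/ref/ — σ1 onset /r/, coda /f/ ok → licit
/be/ — violates constraint (iv): word begins with /b/ → illicit
/wpo.ti/ — violates constraint (ii): syllable 1 onset /wp/ has 2 consonants (> 1) → illicit
Licit: /naj.paw/, /ref/ → 2.

2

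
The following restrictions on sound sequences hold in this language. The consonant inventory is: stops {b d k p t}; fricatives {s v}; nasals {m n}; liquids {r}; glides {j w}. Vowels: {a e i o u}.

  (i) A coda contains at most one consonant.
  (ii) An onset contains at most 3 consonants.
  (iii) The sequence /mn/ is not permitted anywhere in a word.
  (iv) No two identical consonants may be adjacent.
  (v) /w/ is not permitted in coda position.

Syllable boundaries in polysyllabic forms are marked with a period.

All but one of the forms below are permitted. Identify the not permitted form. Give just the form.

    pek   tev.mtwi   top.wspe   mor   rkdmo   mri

pek — σ1 onset /p/, coda /k/ ok → permitted
tev.mtwi — σ1 onset /t/, coda /v/ ok; σ2 onset /mtw/ (3C), coda /∅/ ok → permitted
top.wspe — σ1 onset /t/, coda /p/ ok; σ2 onset /wsp/ (3C), coda /∅/ ok → permitted
mor — σ1 onset /m/, coda /r/ ok → permitted
rkdmo — violates constraint (ii): syllable 1 onset /rkdm/ has 4 consonants (> 3) → not permitted
mri — σ1 onset /mr/ (2C), coda /∅/ ok → permitted

rkdmo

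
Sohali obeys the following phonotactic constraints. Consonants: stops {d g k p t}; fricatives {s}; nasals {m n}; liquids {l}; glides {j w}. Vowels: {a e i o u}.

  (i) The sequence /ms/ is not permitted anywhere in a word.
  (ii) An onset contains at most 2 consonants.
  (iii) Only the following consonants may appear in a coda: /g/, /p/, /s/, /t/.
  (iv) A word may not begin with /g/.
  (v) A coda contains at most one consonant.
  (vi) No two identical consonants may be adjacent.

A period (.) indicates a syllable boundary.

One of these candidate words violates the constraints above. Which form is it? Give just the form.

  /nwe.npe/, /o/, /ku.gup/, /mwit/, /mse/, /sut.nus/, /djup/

/mse/

/nwe.npe/ — σ1 onset /nw/ (2C), coda /∅/ ok; σ2 onset /np/ (2C), coda /∅/ ok → permitted
/o/ — σ1 onset /∅/, coda /∅/ ok → permitted
/ku.gup/ — σ1 onset /k/, coda /∅/ ok; σ2 onset /g/, coda /p/ ok → permitted
/mwit/ — σ1 onset /mw/ (2C), coda /t/ ok → permitted
/mse/ — violates constraint (i): contains banned sequence /ms/ → not permitted
/sut.nus/ — σ1 onset /s/, coda /t/ ok; σ2 onset /n/, coda /s/ ok → permitted
/djup/ — σ1 onset /dj/ (2C), coda /p/ ok → permitted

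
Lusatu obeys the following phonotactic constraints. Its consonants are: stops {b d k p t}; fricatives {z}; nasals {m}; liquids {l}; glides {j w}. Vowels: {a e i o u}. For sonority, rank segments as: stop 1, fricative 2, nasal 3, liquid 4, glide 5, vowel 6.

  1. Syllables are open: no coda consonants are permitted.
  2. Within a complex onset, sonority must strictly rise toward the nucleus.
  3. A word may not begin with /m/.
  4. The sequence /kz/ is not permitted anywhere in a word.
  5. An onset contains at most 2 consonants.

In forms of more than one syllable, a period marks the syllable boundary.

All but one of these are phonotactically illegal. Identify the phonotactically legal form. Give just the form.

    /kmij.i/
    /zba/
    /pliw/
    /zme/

/kmij.i/ — violates constraint 1: syllable 1 coda /j/ has 1 consonant (> 0) → phonotactically illegal
/zba/ — violates constraint 2: syllable 1 onset /zb/: /z/ (fricative, 2) → /b/ (stop, 1) does not rise → phonotactically illegal
/pliw/ — violates constraint 1: syllable 1 coda /w/ has 1 consonant (> 0) → phonotactically illegal
/zme/ — σ1 onset /zm/ (2→3 rises), coda /∅/ ok → phonotactically legal

/zme/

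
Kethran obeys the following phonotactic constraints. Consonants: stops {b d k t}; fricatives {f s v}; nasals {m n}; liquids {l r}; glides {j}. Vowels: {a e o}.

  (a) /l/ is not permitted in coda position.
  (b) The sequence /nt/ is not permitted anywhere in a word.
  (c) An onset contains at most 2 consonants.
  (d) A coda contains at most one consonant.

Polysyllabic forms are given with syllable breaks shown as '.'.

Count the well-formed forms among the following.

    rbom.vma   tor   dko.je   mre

rbom.vma — σ1 onset /rb/ (2C), coda /m/ ok; σ2 onset /vm/ (2C), coda /∅/ ok → well-formed
tor — σ1 onset /t/, coda /r/ ok → well-formed
dko.je — σ1 onset /dk/ (2C), coda /∅/ ok; σ2 onset /j/, coda /∅/ ok → well-formed
mre — σ1 onset /mr/ (2C), coda /∅/ ok → well-formed
Well-formed: rbom.vma, tor, dko.je, mre → 4.

4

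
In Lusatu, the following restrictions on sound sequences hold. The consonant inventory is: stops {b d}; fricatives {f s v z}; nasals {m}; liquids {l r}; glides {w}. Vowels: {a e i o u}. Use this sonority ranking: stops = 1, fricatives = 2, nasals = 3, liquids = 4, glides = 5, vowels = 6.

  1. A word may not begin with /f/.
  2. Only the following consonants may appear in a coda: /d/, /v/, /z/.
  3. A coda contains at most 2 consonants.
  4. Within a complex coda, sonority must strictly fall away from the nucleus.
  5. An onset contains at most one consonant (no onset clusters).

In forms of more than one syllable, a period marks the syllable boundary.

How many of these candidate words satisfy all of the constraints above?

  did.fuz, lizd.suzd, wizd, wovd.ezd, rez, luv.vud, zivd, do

did.fuz — σ1 onset /d/, coda /d/ ok; σ2 onset /f/, coda /z/ ok → phonotactically legal
lizd.suzd — σ1 onset /l/, coda /zd/ (2→1 falls) ok; σ2 onset /s/, coda /zd/ (2→1 falls) ok → phonotactically legal
wizd — σ1 onset /w/, coda /zd/ (2→1 falls) ok → phonotactically legal
wovd.ezd — σ1 onset /w/, coda /vd/ (2→1 falls) ok; σ2 onset /∅/, coda /zd/ (2→1 falls) ok → phonotactically legal
rez — σ1 onset /r/, coda /z/ ok → phonotactically legal
luv.vud — σ1 onset /l/, coda /v/ ok; σ2 onset /v/, coda /d/ ok → phonotactically legal
zivd — σ1 onset /z/, coda /vd/ (2→1 falls) ok → phonotactically legal
do — σ1 onset /d/, coda /∅/ ok → phonotactically legal
Phonotactically legal: did.fuz, lizd.suzd, wizd, wovd.ezd, rez, luv.vud, zivd, do → 8.

8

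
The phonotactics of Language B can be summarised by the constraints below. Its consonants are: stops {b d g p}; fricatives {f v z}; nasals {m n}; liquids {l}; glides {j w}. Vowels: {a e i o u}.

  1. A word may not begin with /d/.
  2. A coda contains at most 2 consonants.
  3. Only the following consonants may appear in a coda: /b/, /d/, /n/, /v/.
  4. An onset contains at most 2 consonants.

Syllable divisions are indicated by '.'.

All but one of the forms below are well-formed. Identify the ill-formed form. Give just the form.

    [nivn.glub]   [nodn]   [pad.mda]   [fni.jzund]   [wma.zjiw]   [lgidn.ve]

[wma.zjiw]

[nivn.glub] — σ1 onset /n/, coda /vn/ (2C) ok; σ2 onset /gl/ (2C), coda /b/ ok → well-formed
[nodn] — σ1 onset /n/, coda /dn/ (2C) ok → well-formed
[pad.mda] — σ1 onset /p/, coda /d/ ok; σ2 onset /md/ (2C), coda /∅/ ok → well-formed
[fni.jzund] — σ1 onset /fn/ (2C), coda /∅/ ok; σ2 onset /jz/ (2C), coda /nd/ (2C) ok → well-formed
[wma.zjiw] — violates constraint 3: syllable 2 coda contains /w/, which is not a licensed coda consonant → ill-formed
[lgidn.ve] — σ1 onset /lg/ (2C), coda /dn/ (2C) ok; σ2 onset /v/, coda /∅/ ok → well-formed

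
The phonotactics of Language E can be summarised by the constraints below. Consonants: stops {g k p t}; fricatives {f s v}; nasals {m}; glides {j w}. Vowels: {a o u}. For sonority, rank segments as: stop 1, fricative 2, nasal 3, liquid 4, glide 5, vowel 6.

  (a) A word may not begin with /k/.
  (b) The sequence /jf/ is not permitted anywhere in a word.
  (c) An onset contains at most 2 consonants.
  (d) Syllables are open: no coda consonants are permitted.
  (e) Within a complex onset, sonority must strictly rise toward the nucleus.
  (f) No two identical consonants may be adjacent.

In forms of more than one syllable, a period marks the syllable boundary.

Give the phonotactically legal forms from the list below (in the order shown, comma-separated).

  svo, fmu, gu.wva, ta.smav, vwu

svo — violates constraint (e): syllable 1 onset /sv/: /s/ (fricative, 2) → /v/ (fricative, 2) does not rise → phonotactically illegal
fmu — σ1 onset /fm/ (2→3 rises), coda /∅/ ok → phonotactically legal
gu.wva — violates constraint (e): syllable 2 onset /wv/: /w/ (glide, 5) → /v/ (fricative, 2) does not rise → phonotactically illegal
ta.smav — violates constraint (d): syllable 2 coda /v/ has 1 consonant (> 0) → phonotactically illegal
vwu — σ1 onset /vw/ (2→5 rises), coda /∅/ ok → phonotactically legal

fmu, vwu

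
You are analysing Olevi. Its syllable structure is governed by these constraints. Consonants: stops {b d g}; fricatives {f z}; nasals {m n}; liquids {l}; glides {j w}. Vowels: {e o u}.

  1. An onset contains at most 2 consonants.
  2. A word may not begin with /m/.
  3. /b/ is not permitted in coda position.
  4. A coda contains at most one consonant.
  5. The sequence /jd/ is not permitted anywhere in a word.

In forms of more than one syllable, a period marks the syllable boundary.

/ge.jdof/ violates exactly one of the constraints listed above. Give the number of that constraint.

5

/ge.jdof/: contains banned sequence /jd/.
This is a violation of constraint 5: "The sequence /jd/ is not permitted anywhere in a word."
The remaining constraints (1, 2, 3, 4) are satisfied.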